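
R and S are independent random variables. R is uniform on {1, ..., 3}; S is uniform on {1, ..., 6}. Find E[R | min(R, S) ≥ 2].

5/2

Outcomes with min(R, S) ≥ 2: (2,2), (2,3), (2,4), (2,5), (2,6), (3,2), (3,3), (3,4), (3,5), (3,6), each with probability 1/18.
E[R | min(R, S) ≥ 2] = (2 + 2 + 2 + 2 + 2 + 3 + 3 + 3 + 3 + 3) / 10 = 5/2.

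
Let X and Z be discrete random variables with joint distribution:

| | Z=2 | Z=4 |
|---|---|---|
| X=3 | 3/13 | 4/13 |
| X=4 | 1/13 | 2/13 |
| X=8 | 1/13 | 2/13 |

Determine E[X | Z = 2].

21/5

P(Z = 2) = 5/13.
Summing X·P(X=x,Z=y) over the conditioning event gives 21/13.
E[X | Z = 2] = (21/13) / (5/13) = 21/5.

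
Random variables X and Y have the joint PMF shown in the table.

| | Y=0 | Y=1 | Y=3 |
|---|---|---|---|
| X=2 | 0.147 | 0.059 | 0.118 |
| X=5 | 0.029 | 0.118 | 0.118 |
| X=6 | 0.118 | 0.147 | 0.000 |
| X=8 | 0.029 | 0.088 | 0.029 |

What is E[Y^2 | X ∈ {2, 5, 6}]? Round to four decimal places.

2.8665

P(X ∈ {2, 5, 6}) = 0.854.
Σ Y^2·P over the event = 0·(0.147) + 1·(0.059) + 9·(0.118) + 0·(0.029) + 1·(0.118) + 9·(0.118) + 0·(0.118) + 1·(0.147) = 2.448.
E[Y^2 | X ∈ {2, 5, 6}] = (2.448) / (0.854) = 2.8665.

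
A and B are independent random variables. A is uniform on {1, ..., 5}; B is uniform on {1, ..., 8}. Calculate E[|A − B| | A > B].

2

P(A > B) = 1/4.
Summing |A−B|·P(x,y) over outcomes with A > B gives 1/2.
E[|A − B| | A > B] = (1/2) / (1/4) = 2.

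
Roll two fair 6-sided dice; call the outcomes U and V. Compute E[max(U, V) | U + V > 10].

6

Outcomes with U + V > 10: (5,6), (6,5), (6,6), each with probability 1/36.
E[max(U, V) | U + V > 10] = (6 + 6 + 6) / 3 = 6.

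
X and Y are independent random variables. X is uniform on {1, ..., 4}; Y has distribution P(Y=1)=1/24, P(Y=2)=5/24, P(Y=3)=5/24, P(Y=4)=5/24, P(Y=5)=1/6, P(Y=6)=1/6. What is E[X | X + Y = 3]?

7/6

P(X + Y = 3) = 1/16.
Summing X·P(x,y) over outcomes with X + Y = 3 gives 7/96.
E[X | X + Y = 3] = (7/96) / (1/16) = 7/6.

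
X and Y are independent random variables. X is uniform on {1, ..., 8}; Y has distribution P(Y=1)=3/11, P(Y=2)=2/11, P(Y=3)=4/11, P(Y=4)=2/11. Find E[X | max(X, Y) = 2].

12/7

P(max(X, Y) = 2) = 7/88.
Summing X·P(x,y) over outcomes with max(X, Y) = 2 gives 3/22.
E[X | max(X, Y) = 2] = (3/22) / (7/88) = 12/7.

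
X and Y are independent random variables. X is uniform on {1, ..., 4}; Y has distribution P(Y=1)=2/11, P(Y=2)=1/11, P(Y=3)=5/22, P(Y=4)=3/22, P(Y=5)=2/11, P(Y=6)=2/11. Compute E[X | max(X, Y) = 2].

P(max(X, Y) = 2) = 1/11.
Summing X·P(x,y) over outcomes with max(X, Y) = 2 gives 7/44.
E[X | max(X, Y) = 2] = (7/44) / (1/11) = 7/4.

7/4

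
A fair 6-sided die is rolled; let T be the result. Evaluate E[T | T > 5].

Given T > 5, T is equally likely to be any of {6}.
E[T | T > 5] = (6) / 1 = 6.

6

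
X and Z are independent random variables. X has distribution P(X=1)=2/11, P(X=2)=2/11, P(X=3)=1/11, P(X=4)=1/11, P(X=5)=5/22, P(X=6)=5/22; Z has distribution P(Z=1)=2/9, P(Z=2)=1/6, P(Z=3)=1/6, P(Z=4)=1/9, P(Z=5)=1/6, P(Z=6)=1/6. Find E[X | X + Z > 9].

207/38

P(X + Z > 9) = 19/99.
Summing X·P(x,y) over outcomes with X + Z > 9 gives 23/22.
E[X | X + Z > 9] = (23/22) / (19/99) = 207/38.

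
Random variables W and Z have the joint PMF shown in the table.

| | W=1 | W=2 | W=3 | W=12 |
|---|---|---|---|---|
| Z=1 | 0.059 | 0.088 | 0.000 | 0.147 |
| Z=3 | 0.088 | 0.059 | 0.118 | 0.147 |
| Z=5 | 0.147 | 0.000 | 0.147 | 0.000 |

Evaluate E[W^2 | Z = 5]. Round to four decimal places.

P(Z = 5) = 0.294.
Σ W^2·P over the event = 1·(0.147) + 9·(0.147) = 1.470.
E[W^2 | Z = 5] = (1.470) / (0.294) = 5.0000.

5.0000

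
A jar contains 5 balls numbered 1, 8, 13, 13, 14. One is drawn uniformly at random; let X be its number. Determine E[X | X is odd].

9

P(X is odd) = 3/5.
Σ over the event: 1·1/5 + 13·2/5 = 27/5.
E[X | X is odd] = (27/5) / (3/5) = 9.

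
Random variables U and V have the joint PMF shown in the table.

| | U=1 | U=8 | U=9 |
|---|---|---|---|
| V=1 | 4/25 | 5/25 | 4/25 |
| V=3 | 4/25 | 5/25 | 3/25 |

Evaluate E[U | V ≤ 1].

80/13

P(V ≤ 1) = 13/25.
Σ U·P over the event = 1·(4/25) + 8·(5/25) + 9·(4/25) = 16/5.
E[U | V ≤ 1] = (16/5) / (13/25) = 80/13.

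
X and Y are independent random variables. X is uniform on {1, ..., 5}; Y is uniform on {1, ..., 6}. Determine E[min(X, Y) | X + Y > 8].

25/6

P(X + Y > 8) = 1/5.
Summing min(X,Y)·P(x,y) over outcomes with X + Y > 8 gives 5/6.
E[min(X, Y) | X + Y > 8] = (5/6) / (1/5) = 25/6.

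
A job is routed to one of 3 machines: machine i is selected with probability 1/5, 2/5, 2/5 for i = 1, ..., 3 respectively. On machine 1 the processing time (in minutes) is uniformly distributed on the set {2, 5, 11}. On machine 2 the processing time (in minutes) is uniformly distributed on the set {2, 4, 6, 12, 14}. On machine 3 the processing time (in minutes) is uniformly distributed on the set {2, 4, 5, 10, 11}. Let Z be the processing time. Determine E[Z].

E[Z | machine 1] = (2+5+11)/3 = 6.
E[Z | machine 2] = (2+4+6+12+14)/5 = 38/5.
E[Z | machine 3] = (2+4+5+10+11)/5 = 32/5.
By the law of total expectation,
E[Z] = (1/5)·(6) + (2/5)·(38/5) + (2/5)·(32/5) = 34/5.

34/5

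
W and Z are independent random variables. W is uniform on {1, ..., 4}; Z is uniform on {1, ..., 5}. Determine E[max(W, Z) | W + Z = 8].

9/2

Outcomes with W + Z = 8: (3,5), (4,4), each with probability 1/20.
E[max(W, Z) | W + Z = 8] = (5 + 4) / 2 = 9/2.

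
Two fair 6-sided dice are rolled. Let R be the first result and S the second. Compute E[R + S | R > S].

7

P(R > S) = 5/12.
Summing (R+S)·P(x,y) over outcomes with R > S gives 35/12.
E[R + S | R > S] = (35/12) / (5/12) = 7.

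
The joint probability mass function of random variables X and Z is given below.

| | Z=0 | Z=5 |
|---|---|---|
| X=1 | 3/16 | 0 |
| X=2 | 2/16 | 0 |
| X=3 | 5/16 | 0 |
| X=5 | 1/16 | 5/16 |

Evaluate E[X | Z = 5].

5

P(Z = 5) = 5/16.
Σ X·P over the event = 5·(5/16) = 25/16.
E[X | Z = 5] = (25/16) / (5/16) = 5.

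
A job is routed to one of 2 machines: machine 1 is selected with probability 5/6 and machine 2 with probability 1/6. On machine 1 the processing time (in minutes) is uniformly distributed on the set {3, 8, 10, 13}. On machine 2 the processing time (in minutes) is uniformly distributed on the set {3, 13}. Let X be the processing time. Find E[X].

E[X | machine 1] = (3+8+10+13)/4 = 17/2.
E[X | machine 2] = (3+13)/2 = 8.
E[X] = (5/6)·(17/2) + (1/6)·(8) = 101/12.

101/12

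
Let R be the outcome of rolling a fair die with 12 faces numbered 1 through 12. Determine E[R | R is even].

7

Given R is even, R is equally likely to be any of {2, 4, 6, 8, 10, 12}.
E[R | R is even] = (2 + 4 + 6 + 8 + 10 + 12) / 6 = 7.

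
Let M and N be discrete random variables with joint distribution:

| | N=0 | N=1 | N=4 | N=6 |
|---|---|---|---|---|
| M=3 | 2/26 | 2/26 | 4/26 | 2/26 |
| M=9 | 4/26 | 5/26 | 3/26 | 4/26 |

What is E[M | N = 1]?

P(N = 1) = 7/26.
Σ M·P over the event = 3·(2/26) + 9·(5/26) = 51/26.
E[M | N = 1] = (51/26) / (7/26) = 51/7.

51/7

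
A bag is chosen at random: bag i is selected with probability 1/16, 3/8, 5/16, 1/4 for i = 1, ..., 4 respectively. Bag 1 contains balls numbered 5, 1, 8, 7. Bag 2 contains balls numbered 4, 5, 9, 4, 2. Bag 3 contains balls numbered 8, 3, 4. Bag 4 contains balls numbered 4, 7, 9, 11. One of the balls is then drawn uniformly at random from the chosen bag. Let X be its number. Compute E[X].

E[X | bag 1] = (5+1+8+7)/4 = 21/4.
E[X | bag 2] = (4+5+9+4+2)/5 = 24/5.
E[X | bag 3] = (8+3+4)/3 = 5.
E[X | bag 4] = (4+7+9+11)/4 = 31/4.
E[X] = (1/16)·(21/4) + (3/8)·(24/5) + (5/16)·(5) + (1/4)·(31/4) = 1801/320.

1801/320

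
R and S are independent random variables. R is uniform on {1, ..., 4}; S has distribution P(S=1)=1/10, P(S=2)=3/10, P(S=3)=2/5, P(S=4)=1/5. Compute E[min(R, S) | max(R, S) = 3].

P(max(R, S) = 3) = 2/5.
Summing min(R,S)·P(x,y) over outcomes with max(R, S) = 3 gives 31/40.
E[min(R, S) | max(R, S) = 3] = (31/40) / (2/5) = 31/16.

31/16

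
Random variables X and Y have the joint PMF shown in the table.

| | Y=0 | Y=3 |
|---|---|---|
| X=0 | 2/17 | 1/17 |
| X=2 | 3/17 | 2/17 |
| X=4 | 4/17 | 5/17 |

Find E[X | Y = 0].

P(Y = 0) = 9/17.
Σ X·P over the event = 0·(2/17) + 2·(3/17) + 4·(4/17) = 22/17.
E[X | Y = 0] = (22/17) / (9/17) = 22/9.

22/9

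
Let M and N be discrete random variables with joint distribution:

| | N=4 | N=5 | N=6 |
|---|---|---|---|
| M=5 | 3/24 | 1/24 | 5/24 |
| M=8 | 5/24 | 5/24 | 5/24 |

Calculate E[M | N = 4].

55/8

P(N = 4) = 1/3.
Σ M·P over the event = 5·(3/24) + 8·(5/24) = 55/24.
E[M | N = 4] = (55/24) / (1/3) = 55/8.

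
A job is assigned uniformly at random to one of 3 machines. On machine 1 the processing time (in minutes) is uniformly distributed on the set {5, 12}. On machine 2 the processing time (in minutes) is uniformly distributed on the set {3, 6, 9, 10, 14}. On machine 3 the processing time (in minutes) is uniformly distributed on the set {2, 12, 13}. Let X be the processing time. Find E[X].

E[X | machine 1] = (5+12)/2 = 17/2.
E[X | machine 2] = (3+6+9+10+14)/5 = 42/5.
E[X | machine 3] = (2+12+13)/3 = 9.
By the law of total expectation,
E[X] = (1/3)·(17/2) + (1/3)·(42/5) + (1/3)·(9) = 259/30.

259/30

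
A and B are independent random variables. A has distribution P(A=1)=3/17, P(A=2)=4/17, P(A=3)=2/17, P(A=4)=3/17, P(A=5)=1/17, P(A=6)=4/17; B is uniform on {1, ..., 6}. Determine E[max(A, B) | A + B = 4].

23/9

P(A + B = 4) = 3/34.
Summing max(A,B)·P(x,y) over outcomes with A + B = 4 gives 23/102.
E[max(A, B) | A + B = 4] = (23/102) / (3/34) = 23/9.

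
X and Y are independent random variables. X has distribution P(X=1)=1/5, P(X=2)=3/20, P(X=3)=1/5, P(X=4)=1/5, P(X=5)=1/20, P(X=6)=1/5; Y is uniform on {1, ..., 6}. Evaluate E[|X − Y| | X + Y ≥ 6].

182/83

P(X + Y ≥ 6) = 83/120.
Summing |X−Y|·P(x,y) over outcomes with X + Y ≥ 6 gives 91/60.
E[|X − Y| | X + Y ≥ 6] = (91/60) / (83/120) = 182/83.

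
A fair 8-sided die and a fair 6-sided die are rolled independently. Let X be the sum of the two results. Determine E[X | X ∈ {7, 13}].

P(X ∈ {7, 13}) = 1/6.
Σ over the event: 7·1/8 + 13·1/24 = 17/12.
E[X | X ∈ {7, 13}] = (17/12) / (1/6) = 17/2.

17/2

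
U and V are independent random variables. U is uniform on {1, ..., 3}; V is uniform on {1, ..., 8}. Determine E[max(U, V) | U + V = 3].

P(U + V = 3) = 1/12.
Summing max(U,V)·P(x,y) over outcomes with U + V = 3 gives 1/6.
E[max(U, V) | U + V = 3] = (1/6) / (1/12) = 2.

2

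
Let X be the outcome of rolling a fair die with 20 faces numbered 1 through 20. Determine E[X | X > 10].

Given X > 10, X is equally likely to be any of {11, 12, 13, 14, 15, 16, 17, 18, 19, 20}.
E[X | X > 10] = (11 + 12 + 13 + 14 + 15 + 16 + 17 + 18 + 19 + 20) / 10 = 31/2.

31/2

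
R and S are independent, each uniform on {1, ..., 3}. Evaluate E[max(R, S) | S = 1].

2

P(S = 1) = 1/3.
Summing max(R,S)·P(x,y) over outcomes with S = 1 gives 2/3.
E[max(R, S) | S = 1] = (2/3) / (1/3) = 2.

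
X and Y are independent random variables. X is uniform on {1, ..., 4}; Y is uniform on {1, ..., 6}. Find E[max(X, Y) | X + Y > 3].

P(X + Y > 3) = 7/8.
Summing max(X,Y)·P(x,y) over outcomes with X + Y > 3 gives 89/24.
E[max(X, Y) | X + Y > 3] = (89/24) / (7/8) = 89/21.

89/21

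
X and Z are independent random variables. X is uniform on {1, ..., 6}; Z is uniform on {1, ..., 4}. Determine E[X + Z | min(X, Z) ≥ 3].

8

Outcomes with min(X, Z) ≥ 3: (3,3), (3,4), (4,3), (4,4), (5,3), (5,4), (6,3), (6,4), each with probability 1/24.
E[X + Z | min(X, Z) ≥ 3] = (6 + 7 + 7 + 8 + 8 + 9 + 9 + 10) / 8 = 8.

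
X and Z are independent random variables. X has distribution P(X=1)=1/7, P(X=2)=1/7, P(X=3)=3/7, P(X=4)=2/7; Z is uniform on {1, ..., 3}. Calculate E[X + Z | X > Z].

66/13

P(X > Z) = 13/21.
Summing (X+Z)·P(x,y) over outcomes with X > Z gives 22/7.
E[X + Z | X > Z] = (22/7) / (13/21) = 66/13.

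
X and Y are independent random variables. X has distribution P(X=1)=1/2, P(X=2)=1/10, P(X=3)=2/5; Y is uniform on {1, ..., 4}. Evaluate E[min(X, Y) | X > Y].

13/9

P(X > Y) = 9/40.
Summing min(X,Y)·P(x,y) over outcomes with X > Y gives 13/40.
E[min(X, Y) | X > Y] = (13/40) / (9/40) = 13/9.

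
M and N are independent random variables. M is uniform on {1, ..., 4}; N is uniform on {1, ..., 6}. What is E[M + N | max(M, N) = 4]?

44/7

Outcomes with max(M, N) = 4: (1,4), (2,4), (3,4), (4,1), (4,2), (4,3), (4,4), each with probability 1/24.
E[M + N | max(M, N) = 4] = (5 + 6 + 7 + 5 + 6 + 7 + 8) / 7 = 44/7.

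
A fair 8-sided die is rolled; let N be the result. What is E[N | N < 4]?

2

Given N < 4, N is equally likely to be any of {1, 2, 3}.
E[N | N < 4] = (1 + 2 + 3) / 3 = 2.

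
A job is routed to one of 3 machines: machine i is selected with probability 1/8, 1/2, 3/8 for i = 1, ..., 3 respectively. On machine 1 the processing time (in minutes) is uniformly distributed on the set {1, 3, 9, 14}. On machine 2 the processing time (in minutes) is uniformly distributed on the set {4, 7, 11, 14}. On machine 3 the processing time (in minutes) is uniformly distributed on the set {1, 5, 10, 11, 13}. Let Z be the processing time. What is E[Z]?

267/32

E[Z | machine 1] = (1+3+9+14)/4 = 27/4.
E[Z | machine 2] = (4+7+11+14)/4 = 9.
E[Z | machine 3] = (1+5+10+11+13)/5 = 8.
E[Z] = (1/8)·(27/4) + (1/2)·(9) + (3/8)·(8) = 267/32.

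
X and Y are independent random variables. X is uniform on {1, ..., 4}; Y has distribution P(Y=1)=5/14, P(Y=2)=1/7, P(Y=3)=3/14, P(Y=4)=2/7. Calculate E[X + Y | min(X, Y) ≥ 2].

P(min(X, Y) ≥ 2) = 27/56.
Summing (X+Y)·P(x,y) over outcomes with min(X, Y) ≥ 2 gives 3.
E[X + Y | min(X, Y) ≥ 2] = (3) / (27/56) = 56/9.

56/9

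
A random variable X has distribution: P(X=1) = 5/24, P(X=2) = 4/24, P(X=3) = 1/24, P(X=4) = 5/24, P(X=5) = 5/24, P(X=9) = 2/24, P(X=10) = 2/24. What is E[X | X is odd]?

51/13

P(X is odd) = 13/24.
Σ over the event: 1·5/24 + 3·1/24 + 5·5/24 + 9·1/12 = 17/8.
E[X | X is odd] = (17/8) / (13/24) = 51/13.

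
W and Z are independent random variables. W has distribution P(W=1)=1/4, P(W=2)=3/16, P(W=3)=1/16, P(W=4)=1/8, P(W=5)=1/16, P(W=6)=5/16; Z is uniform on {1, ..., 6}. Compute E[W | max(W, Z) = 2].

8/5

P(max(W, Z) = 2) = 5/48.
Summing W·P(x,y) over outcomes with max(W, Z) = 2 gives 1/6.
E[W | max(W, Z) = 2] = (1/6) / (5/48) = 8/5.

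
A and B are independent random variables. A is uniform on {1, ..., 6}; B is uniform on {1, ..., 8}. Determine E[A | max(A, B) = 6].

P(max(A, B) = 6) = 11/48.
Summing A·P(x,y) over outcomes with max(A, B) = 6 gives 17/16.
E[A | max(A, B) = 6] = (17/16) / (11/48) = 51/11.

51/11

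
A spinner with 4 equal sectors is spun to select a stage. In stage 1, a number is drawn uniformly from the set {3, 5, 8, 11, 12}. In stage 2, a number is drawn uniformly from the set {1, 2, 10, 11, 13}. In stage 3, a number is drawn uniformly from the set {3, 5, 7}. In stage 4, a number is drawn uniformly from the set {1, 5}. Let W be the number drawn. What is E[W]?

E[W | stage 1] = (3+5+8+11+12)/5 = 39/5.
E[W | stage 2] = (1+2+10+11+13)/5 = 37/5.
E[W | stage 3] = (3+5+7)/3 = 5.
E[W | stage 4] = (1+5)/2 = 3.
By the law of total expectation,
E[W] = (1/4)·(39/5) + (1/4)·(37/5) + (1/4)·(5) + (1/4)·(3) = 29/5.

29/5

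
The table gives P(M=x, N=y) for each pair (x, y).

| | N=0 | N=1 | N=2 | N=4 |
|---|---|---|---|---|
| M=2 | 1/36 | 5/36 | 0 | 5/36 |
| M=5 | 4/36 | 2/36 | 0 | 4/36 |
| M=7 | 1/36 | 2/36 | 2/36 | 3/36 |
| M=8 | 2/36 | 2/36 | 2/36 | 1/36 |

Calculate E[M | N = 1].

P(N = 1) = 11/36.
Σ M·P over the event = 2·(5/36) + 5·(2/36) + 7·(2/36) + 8·(2/36) = 25/18.
E[M | N = 1] = (25/18) / (11/36) = 50/11.

50/11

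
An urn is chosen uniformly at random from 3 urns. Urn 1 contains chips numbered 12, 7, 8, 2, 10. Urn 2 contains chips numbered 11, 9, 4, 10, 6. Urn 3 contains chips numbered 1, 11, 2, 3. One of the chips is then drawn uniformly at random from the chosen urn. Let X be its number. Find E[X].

E[X | urn 1] = (12+7+8+2+10)/5 = 39/5.
E[X | urn 2] = (11+9+4+10+6)/5 = 8.
E[X | urn 3] = (1+11+2+3)/4 = 17/4.
By the law of total expectation,
E[X] = (1/3)·(39/5) + (1/3)·(8) + (1/3)·(17/4) = 401/60.

401/60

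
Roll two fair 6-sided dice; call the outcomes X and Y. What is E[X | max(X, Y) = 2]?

5/3

P(max(X, Y) = 2) = 1/12.
Summing X·P(x,y) over outcomes with max(X, Y) = 2 gives 5/36.
E[X | max(X, Y) = 2] = (5/36) / (1/12) = 5/3.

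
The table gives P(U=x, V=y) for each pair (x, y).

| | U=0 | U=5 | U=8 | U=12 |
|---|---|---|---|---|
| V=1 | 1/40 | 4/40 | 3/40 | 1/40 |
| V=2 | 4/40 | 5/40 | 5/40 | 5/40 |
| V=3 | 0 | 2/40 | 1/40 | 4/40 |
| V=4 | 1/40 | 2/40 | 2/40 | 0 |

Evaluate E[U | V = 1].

56/9

P(V = 1) = 9/40.
Σ U·P over the event = 0·(1/40) + 5·(4/40) + 8·(3/40) + 12·(1/40) = 7/5.
E[U | V = 1] = (7/5) / (9/40) = 56/9.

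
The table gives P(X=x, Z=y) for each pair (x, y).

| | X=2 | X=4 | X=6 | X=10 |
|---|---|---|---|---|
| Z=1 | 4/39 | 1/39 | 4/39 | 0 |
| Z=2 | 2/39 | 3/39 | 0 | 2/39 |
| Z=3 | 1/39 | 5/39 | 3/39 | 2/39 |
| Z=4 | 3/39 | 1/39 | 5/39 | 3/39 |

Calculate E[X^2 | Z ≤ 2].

P(Z ≤ 2) = 16/39.
Σ X^2·P over the event = 4·(4/39) + 4·(2/39) + 16·(1/39) + 16·(3/39) + 36·(4/39) + 100·(2/39) = 144/13.
E[X^2 | Z ≤ 2] = (144/13) / (16/39) = 27.

27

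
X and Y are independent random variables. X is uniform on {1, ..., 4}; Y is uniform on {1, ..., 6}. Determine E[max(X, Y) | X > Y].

10/3

Outcomes with X > Y: (2,1), (3,1), (3,2), (4,1), (4,2), (4,3), each with probability 1/24.
E[max(X, Y) | X > Y] = (2 + 3 + 3 + 4 + 4 + 4) / 6 = 10/3.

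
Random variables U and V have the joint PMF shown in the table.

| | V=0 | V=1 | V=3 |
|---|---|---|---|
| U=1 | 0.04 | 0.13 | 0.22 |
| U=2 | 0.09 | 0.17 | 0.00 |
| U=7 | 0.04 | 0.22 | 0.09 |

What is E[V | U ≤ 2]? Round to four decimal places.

P(U ≤ 2) = 0.65.
Σ V·P over the event = 0·(0.04) + 1·(0.13) + 3·(0.22) + 0·(0.09) + 1·(0.17) = 0.96.
E[V | U ≤ 2] = (0.96) / (0.65) = 1.4769.

1.4769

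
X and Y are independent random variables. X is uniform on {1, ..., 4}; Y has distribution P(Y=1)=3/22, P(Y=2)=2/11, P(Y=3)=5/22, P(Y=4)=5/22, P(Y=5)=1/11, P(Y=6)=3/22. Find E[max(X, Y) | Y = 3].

13/4

P(Y = 3) = 5/22.
Summing max(X,Y)·P(x,y) over outcomes with Y = 3 gives 65/88.
E[max(X, Y) | Y = 3] = (65/88) / (5/22) = 13/4.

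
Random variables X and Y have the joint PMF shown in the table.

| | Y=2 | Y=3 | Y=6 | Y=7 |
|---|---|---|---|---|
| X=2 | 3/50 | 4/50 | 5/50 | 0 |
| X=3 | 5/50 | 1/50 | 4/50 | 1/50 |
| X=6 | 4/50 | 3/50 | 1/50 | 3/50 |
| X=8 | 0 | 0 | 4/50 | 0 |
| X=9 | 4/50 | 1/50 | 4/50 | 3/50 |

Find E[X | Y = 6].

16/3

P(Y = 6) = 9/25.
Σ X·P over the event = 2·(5/50) + 3·(4/50) + 6·(1/50) + 8·(4/50) + 9·(4/50) = 48/25.
E[X | Y = 6] = (48/25) / (9/25) = 16/3.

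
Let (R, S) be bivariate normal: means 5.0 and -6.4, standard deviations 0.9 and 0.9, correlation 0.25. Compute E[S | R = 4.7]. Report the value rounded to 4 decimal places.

For a bivariate normal, E[S | R=x] = μ_S + ρ·(σ_S/σ_R)·(x − μ_R).
E[S | R=4.7] = -6.4 + (0.25)·(0.9/0.9)·(4.7 − (5.0)) = -6.4 + (0.25)·(-0.3) = -6.4750.

-6.4750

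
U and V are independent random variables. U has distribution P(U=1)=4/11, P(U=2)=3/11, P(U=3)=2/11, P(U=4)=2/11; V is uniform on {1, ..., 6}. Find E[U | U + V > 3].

26/11

P(U + V > 3) = 5/6.
Summing U·P(x,y) over outcomes with U + V > 3 gives 65/33.
E[U | U + V > 3] = (65/33) / (5/6) = 26/11.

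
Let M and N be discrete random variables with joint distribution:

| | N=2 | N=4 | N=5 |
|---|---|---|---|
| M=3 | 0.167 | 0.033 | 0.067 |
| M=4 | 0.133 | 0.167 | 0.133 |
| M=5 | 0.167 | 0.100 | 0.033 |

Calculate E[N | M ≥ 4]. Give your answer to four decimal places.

P(M ≥ 4) = 0.733.
Σ N·P over the event = 2·(0.133) + 4·(0.167) + 5·(0.133) + 2·(0.167) + 4·(0.100) + 5·(0.033) = 2.498.
E[N | M ≥ 4] = (2.498) / (0.733) = 3.4079.

3.4079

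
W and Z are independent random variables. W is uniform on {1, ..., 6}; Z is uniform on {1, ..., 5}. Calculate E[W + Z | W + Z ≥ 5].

175/24

P(W + Z ≥ 5) = 4/5.
Summing (W+Z)·P(x,y) over outcomes with W + Z ≥ 5 gives 35/6.
E[W + Z | W + Z ≥ 5] = (35/6) / (4/5) = 175/24.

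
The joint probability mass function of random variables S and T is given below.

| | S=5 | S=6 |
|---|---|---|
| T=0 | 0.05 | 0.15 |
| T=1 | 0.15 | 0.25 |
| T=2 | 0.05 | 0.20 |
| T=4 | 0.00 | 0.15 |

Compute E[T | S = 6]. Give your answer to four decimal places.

1.6667

P(S = 6) = 0.75.
Σ T·P over the event = 0·(0.15) + 1·(0.25) + 2·(0.20) + 4·(0.15) = 1.25.
E[T | S = 6] = (1.25) / (0.75) = 1.6667.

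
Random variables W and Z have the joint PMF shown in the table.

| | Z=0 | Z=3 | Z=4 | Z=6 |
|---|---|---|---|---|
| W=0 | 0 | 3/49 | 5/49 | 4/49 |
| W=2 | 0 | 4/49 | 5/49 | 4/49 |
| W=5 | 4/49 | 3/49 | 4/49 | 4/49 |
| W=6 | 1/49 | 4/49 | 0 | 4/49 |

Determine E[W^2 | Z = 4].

P(Z = 4) = 2/7.
Σ W^2·P over the event = 0·(5/49) + 4·(5/49) + 25·(4/49) = 120/49.
E[W^2 | Z = 4] = (120/49) / (2/7) = 60/7.

60/7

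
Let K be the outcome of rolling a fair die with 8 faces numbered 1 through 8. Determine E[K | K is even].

Given K is even, K is equally likely to be any of {2, 4, 6, 8}.
E[K | K is even] = (2 + 4 + 6 + 8) / 4 = 5.

5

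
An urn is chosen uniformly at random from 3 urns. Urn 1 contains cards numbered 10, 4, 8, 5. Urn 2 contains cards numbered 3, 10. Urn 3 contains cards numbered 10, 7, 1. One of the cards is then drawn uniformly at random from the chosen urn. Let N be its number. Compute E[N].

E[N | urn 1] = (10+4+8+5)/4 = 27/4.
E[N | urn 2] = (3+10)/2 = 13/2.
E[N | urn 3] = (10+7+1)/3 = 6.
By the law of total expectation,
E[N] = (1/3)·(27/4) + (1/3)·(13/2) + (1/3)·(6) = 77/12.

77/12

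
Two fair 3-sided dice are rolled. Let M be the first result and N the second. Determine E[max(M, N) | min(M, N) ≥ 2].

11/4

Outcomes with min(M, N) ≥ 2: (2,2), (2,3), (3,2), (3,3), each with probability 1/9.
E[max(M, N) | min(M, N) ≥ 2] = (2 + 3 + 3 + 3) / 4 = 11/4.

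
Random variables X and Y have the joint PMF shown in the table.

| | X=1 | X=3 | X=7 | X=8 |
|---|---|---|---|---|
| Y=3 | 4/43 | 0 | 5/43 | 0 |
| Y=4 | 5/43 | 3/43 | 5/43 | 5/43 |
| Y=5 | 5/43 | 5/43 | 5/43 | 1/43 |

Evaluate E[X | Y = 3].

13/3

P(Y = 3) = 9/43.
Σ X·P over the event = 1·(4/43) + 7·(5/43) = 39/43.
E[X | Y = 3] = (39/43) / (9/43) = 13/3.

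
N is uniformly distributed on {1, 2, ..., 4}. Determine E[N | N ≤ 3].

Given N ≤ 3, N is equally likely to be any of {1, 2, 3}.
E[N | N ≤ 3] = (1 + 2 + 3) / 3 = 2.

2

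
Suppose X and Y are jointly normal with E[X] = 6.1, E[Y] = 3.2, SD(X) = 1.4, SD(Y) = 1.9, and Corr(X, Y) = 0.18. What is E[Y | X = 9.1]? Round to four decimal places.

3.9329

E[Y | X=x] = μ_Y + ρ(σ_Y/σ_X)(x − μ_X) for jointly normal variables.
E[Y | X=9.1] = 3.2 + (0.18)·(1.9/1.4)·(9.1 − (6.1)) = 3.2 + (0.24429)·(3) = 3.9329.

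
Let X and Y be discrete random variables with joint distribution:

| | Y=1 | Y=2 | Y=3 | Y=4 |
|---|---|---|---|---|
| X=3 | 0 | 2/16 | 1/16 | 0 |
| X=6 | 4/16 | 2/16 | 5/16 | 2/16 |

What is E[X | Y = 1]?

6

P(Y = 1) = 1/4.
Summing X·P(X=x,Y=y) over the conditioning event gives 3/2.
E[X | Y = 1] = (3/2) / (1/4) = 6.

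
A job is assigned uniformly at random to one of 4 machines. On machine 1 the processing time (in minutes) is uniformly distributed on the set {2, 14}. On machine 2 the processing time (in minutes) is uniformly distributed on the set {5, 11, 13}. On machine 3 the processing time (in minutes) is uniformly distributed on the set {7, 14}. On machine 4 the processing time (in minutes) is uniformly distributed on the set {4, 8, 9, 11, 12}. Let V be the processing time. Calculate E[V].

E[V | machine 1] = (2+14)/2 = 8.
E[V | machine 2] = (5+11+13)/3 = 29/3.
E[V | machine 3] = (7+14)/2 = 21/2.
E[V | machine 4] = (4+8+9+11+12)/5 = 44/5.
By the law of total expectation,
E[V] = (1/4)·(8) + (1/4)·(29/3) + (1/4)·(21/2) + (1/4)·(44/5) = 1109/120.

1109/120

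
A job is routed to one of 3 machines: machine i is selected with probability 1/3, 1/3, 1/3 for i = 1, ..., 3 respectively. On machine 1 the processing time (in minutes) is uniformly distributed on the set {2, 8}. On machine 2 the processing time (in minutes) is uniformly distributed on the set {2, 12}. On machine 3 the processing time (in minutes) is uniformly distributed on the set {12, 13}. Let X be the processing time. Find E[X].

E[X | machine 1] = (2+8)/2 = 5.
E[X | machine 2] = (2+12)/2 = 7.
E[X | machine 3] = (12+13)/2 = 25/2.
By the law of total expectation,
E[X] = (1/3)·(5) + (1/3)·(7) + (1/3)·(25/2) = 49/6.

49/6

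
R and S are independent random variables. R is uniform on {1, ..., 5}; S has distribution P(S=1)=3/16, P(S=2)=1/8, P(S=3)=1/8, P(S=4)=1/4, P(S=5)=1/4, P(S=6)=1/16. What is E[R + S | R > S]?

6

P(R > S) = 13/40.
Summing (R+S)·P(x,y) over outcomes with R > S gives 39/20.
E[R + S | R > S] = (39/20) / (13/40) = 6.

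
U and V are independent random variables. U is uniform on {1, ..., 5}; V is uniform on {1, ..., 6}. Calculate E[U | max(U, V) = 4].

22/7

Outcomes with max(U, V) = 4: (1,4), (2,4), (3,4), (4,1), (4,2), (4,3), (4,4), each with probability 1/30.
E[U | max(U, V) = 4] = (1 + 2 + 3 + 4 + 4 + 4 + 4) / 7 = 22/7.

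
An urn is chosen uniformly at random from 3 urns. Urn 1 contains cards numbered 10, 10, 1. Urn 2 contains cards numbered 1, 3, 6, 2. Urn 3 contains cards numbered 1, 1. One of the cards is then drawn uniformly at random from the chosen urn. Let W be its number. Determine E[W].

E[W | urn 1] = (10+10+1)/3 = 7.
E[W | urn 2] = (1+3+6+2)/4 = 3.
E[W | urn 3] = (1+1)/2 = 1.
E[W] = (1/3)·(7) + (1/3)·(3) + (1/3)·(1) = 11/3.

11/3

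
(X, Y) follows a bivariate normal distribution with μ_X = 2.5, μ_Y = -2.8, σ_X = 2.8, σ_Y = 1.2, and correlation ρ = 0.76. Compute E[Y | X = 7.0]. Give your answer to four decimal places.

The regression of Y on X has slope ρ·σ_Y/σ_X and passes through (μ_X, μ_Y).
E[Y | X=7.0] = -2.8 + (0.76)·(1.2/2.8)·(7.0 − (2.5)) = -2.8 + (0.32571)·(4.5) = -1.3343.

-1.3343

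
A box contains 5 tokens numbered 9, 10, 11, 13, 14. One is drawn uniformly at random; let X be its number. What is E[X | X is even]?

P(X is even) = 2/5.
Σ over the event: 10·1/5 + 14·1/5 = 24/5.
E[X | X is even] = (24/5) / (2/5) = 12.

12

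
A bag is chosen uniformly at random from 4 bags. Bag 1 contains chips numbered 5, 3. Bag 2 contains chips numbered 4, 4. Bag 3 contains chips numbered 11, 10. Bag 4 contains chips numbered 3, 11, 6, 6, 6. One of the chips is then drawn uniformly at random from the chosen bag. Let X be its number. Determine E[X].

249/40

E[X | bag 1] = (5+3)/2 = 4.
E[X | bag 2] = (4+4)/2 = 4.
E[X | bag 3] = (11+10)/2 = 21/2.
E[X | bag 4] = (3+11+6+6+6)/5 = 32/5.
By the law of total expectation,
E[X] = (1/4)·(4) + (1/4)·(4) + (1/4)·(21/2) + (1/4)·(32/5) = 249/40.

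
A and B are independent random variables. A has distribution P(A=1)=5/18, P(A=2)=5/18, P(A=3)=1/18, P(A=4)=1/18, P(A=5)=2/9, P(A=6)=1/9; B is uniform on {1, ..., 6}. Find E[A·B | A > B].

47/4

P(A > B) = 1/3.
Summing AB·P(x,y) over outcomes with A > B gives 47/12.
E[A·B | A > B] = (47/12) / (1/3) = 47/4.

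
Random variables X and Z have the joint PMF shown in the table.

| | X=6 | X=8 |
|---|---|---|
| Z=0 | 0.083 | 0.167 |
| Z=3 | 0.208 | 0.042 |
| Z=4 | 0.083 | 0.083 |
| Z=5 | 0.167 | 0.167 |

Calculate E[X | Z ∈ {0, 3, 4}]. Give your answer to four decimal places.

P(Z ∈ {0, 3, 4}) = 0.666.
Σ X·P over the event = 6·(0.083) + 6·(0.208) + 6·(0.083) + 8·(0.167) + 8·(0.042) + 8·(0.083) = 4.580.
E[X | Z ∈ {0, 3, 4}] = (4.580) / (0.666) = 6.8769.

6.8769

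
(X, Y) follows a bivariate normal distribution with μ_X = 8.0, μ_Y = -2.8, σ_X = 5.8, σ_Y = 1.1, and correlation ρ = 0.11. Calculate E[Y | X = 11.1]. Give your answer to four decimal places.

For a bivariate normal, E[Y | X=x] = μ_Y + ρ·(σ_Y/σ_X)·(x − μ_X).
E[Y | X=11.1] = -2.8 + (0.11)·(1.1/5.8)·(11.1 − (8.0)) = -2.8 + (0.020862)·(3.1) = -2.7353.

-2.7353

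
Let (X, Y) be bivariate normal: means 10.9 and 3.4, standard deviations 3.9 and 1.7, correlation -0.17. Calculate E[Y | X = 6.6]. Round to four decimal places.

For a bivariate normal, E[Y | X=x] = μ_Y + ρ·(σ_Y/σ_X)·(x − μ_X).
E[Y | X=6.6] = 3.4 + (-0.17)·(1.7/3.9)·(6.6 − (10.9)) = 3.4 + (-0.074103)·(-4.3) = 3.7186.

3.7186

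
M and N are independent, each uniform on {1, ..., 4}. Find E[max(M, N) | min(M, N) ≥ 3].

P(min(M, N) ≥ 3) = 1/4.
Summing max(M,N)·P(x,y) over outcomes with min(M, N) ≥ 3 gives 15/16.
E[max(M, N) | min(M, N) ≥ 3] = (15/16) / (1/4) = 15/4.

15/4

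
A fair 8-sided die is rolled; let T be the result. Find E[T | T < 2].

Given T < 2, T is equally likely to be any of {1}.
E[T | T < 2] = (1) / 1 = 1.

1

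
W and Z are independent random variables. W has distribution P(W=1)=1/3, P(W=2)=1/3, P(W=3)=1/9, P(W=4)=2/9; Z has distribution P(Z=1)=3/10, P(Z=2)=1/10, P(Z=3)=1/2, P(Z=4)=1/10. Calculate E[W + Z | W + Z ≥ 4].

P(W + Z ≥ 4) = 23/30.
Summing (W+Z)·P(x,y) over outcomes with W + Z ≥ 4 gives 181/45.
E[W + Z | W + Z ≥ 4] = (181/45) / (23/30) = 362/69.

362/69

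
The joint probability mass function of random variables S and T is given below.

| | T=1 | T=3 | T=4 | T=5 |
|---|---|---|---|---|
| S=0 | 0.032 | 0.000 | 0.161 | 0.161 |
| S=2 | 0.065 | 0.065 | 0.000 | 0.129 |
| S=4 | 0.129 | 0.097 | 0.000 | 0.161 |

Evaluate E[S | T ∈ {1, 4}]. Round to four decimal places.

P(T ∈ {1, 4}) = 0.387.
Σ S·P over the event = 0·(0.032) + 0·(0.161) + 2·(0.065) + 4·(0.129) = 0.646.
E[S | T ∈ {1, 4}] = (0.646) / (0.387) = 1.6693.

1.6693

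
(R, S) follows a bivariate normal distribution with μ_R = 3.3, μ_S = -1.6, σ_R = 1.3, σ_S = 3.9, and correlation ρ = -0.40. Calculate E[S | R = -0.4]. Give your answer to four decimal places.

2.8400

E[S | R=x] = μ_S + ρ(σ_S/σ_R)(x − μ_R) for jointly normal variables.
E[S | R=-0.4] = -1.6 + (-0.40)·(3.9/1.3)·(-0.4 − (3.3)) = -1.6 + (-1.2)·(-3.7) = 2.8400.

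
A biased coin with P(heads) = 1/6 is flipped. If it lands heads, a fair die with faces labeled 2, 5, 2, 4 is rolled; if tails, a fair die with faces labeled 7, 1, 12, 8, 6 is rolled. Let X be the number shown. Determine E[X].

E[X | heads] = (2+5+2+4)/4 = 13/4.
E[X | tails] = (7+1+12+8+6)/5 = 34/5.
By the law of total expectation,
E[X] = (1/6)·(13/4) + (5/6)·(34/5) = 149/24.

149/24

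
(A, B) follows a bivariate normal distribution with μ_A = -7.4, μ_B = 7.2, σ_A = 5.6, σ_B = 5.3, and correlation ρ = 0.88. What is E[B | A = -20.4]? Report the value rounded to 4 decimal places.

E[B | A=x] = μ_B + ρ(σ_B/σ_A)(x − μ_A) for jointly normal variables.
E[B | A=-20.4] = 7.2 + (0.88)·(5.3/5.6)·(-20.4 − (-7.4)) = 7.2 + (0.832857)·(-13) = -3.6271.

-3.6271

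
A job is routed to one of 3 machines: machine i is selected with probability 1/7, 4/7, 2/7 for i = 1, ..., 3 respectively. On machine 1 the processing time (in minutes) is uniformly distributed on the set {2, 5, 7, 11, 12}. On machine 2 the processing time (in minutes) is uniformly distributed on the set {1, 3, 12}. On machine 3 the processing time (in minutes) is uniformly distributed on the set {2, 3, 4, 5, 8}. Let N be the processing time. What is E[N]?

E[N | machine 1] = (2+5+7+11+12)/5 = 37/5.
E[N | machine 2] = (1+3+12)/3 = 16/3.
E[N | machine 3] = (2+3+4+5+8)/5 = 22/5.
By the law of total expectation,
E[N] = (1/7)·(37/5) + (4/7)·(16/3) + (2/7)·(22/5) = 563/105.

563/105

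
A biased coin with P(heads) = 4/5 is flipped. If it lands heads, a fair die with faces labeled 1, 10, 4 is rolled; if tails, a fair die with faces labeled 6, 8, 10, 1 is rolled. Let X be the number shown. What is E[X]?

E[X | heads] = (1+10+4)/3 = 5.
E[X | tails] = (6+8+10+1)/4 = 25/4.
E[X] = (4/5)·(5) + (1/5)·(25/4) = 21/4.

21/4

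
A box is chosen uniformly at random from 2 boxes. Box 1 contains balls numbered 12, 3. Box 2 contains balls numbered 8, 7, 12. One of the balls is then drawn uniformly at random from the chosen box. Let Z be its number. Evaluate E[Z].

E[Z | box 1] = (12+3)/2 = 15/2.
E[Z | box 2] = (8+7+12)/3 = 9.
E[Z] = (1/2)·(15/2) + (1/2)·(9) = 33/4.

33/4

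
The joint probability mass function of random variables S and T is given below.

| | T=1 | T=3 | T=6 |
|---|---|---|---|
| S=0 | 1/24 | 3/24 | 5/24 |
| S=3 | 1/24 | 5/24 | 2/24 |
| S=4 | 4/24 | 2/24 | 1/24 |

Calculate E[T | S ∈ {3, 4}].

P(S ∈ {3, 4}) = 5/8.
Σ T·P over the event = 1·(1/24) + 3·(5/24) + 6·(2/24) + 1·(4/24) + 3·(2/24) + 6·(1/24) = 11/6.
E[T | S ∈ {3, 4}] = (11/6) / (5/8) = 44/15.

44/15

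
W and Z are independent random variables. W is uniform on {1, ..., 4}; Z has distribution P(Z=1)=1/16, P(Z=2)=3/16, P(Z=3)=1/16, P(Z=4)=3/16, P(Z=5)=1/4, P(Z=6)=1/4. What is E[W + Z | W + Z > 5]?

P(W + Z > 5) = 23/32.
Summing (W+Z)·P(x,y) over outcomes with W + Z > 5 gives 175/32.
E[W + Z | W + Z > 5] = (175/32) / (23/32) = 175/23.

175/23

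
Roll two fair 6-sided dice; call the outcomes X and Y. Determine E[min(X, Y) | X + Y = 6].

P(X + Y = 6) = 5/36.
Summing min(X,Y)·P(x,y) over outcomes with X + Y = 6 gives 1/4.
E[min(X, Y) | X + Y = 6] = (1/4) / (5/36) = 9/5.

9/5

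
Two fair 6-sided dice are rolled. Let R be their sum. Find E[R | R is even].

P(R is even) = 1/2.
Σ over the event: 2·1/36 + 4·1/12 + 6·5/36 + 8·5/36 + 10·1/12 + 12·1/36 = 7/2.
E[R | R is even] = (7/2) / (1/2) = 7.

7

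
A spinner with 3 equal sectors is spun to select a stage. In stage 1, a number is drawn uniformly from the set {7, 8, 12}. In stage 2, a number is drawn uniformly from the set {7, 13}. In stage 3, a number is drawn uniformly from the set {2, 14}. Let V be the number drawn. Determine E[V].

E[V | stage 1] = (7+8+12)/3 = 9.
E[V | stage 2] = (7+13)/2 = 10.
E[V | stage 3] = (2+14)/2 = 8.
By the law of total expectation,
E[V] = (1/3)·(9) + (1/3)·(10) + (1/3)·(8) = 9.

9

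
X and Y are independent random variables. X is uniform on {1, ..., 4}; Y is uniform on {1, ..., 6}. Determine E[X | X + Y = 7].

5/2

Outcomes with X + Y = 7: (1,6), (2,5), (3,4), (4,3), each with probability 1/24.
E[X | X + Y = 7] = (1 + 2 + 3 + 4) / 4 = 5/2.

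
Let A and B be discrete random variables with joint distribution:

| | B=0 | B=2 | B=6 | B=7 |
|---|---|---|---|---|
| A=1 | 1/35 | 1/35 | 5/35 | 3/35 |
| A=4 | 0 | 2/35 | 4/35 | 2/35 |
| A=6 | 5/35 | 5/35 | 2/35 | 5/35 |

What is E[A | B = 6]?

P(B = 6) = 11/35.
Summing A·P(A=x,B=y) over the conditioning event gives 33/35.
E[A | B = 6] = (33/35) / (11/35) = 3.

3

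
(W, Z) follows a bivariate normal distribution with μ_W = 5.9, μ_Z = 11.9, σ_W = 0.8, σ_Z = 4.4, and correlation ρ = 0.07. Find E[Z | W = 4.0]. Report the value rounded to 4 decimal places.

For a bivariate normal, E[Z | W=x] = μ_Z + ρ·(σ_Z/σ_W)·(x − μ_W).
E[Z | W=4.0] = 11.9 + (0.07)·(4.4/0.8)·(4.0 − (5.9)) = 11.9 + (0.385)·(-1.9) = 11.1685.

11.1685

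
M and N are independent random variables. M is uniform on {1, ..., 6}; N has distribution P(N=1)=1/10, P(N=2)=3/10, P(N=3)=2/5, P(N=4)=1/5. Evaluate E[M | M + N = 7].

P(M + N = 7) = 1/6.
Summing M·P(x,y) over outcomes with M + N = 7 gives 43/60.
E[M | M + N = 7] = (43/60) / (1/6) = 43/10.

43/10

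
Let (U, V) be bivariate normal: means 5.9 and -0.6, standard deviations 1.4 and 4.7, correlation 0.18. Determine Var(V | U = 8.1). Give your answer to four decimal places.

For a bivariate normal, Var(V | U=x) = σ_V²(1 − ρ²).
Var(V | U=8.1) = (4.7)²·(1 − (0.18)²) = 22.09·0.9676 = 21.3743.

21.3743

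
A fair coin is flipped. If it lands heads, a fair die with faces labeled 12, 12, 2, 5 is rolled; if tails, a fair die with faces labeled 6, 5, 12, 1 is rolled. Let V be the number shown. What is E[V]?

55/8

E[V | heads] = (12+12+2+5)/4 = 31/4.
E[V | tails] = (6+5+12+1)/4 = 6.
E[V] = (1/2)·(31/4) + (1/2)·(6) = 55/8.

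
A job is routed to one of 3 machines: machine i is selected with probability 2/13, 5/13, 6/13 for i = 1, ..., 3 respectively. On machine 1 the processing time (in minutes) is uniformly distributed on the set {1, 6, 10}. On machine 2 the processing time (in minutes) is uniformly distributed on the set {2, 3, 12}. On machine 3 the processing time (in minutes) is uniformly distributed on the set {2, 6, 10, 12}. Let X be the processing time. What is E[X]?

254/39

E[X | machine 1] = (1+6+10)/3 = 17/3.
E[X | machine 2] = (2+3+12)/3 = 17/3.
E[X | machine 3] = (2+6+10+12)/4 = 15/2.
By the law of total expectation,
E[X] = (2/13)·(17/3) + (5/13)·(17/3) + (6/13)·(15/2) = 254/39.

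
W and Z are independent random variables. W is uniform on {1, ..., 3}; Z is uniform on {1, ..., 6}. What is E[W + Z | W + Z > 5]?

Outcomes with W + Z > 5: (1,5), (1,6), (2,4), (2,5), (2,6), (3,3), (3,4), (3,5), (3,6), each with probability 1/18.
E[W + Z | W + Z > 5] = (6 + 7 + 6 + 7 + 8 + 6 + 7 + 8 + 9) / 9 = 64/9.

64/9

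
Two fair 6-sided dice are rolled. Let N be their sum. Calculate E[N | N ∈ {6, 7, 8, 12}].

124/17

P(N ∈ {6, 7, 8, 12}) = 17/36.
Σ over the event: 6·5/36 + 7·1/6 + 8·5/36 + 12·1/36 = 31/9.
E[N | N ∈ {6, 7, 8, 12}] = (31/9) / (17/36) = 124/17.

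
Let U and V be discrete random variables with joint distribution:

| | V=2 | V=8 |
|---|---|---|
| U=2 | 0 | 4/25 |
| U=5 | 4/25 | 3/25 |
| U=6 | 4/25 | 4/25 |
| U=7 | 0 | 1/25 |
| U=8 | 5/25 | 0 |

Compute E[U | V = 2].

84/13

P(V = 2) = 13/25.
Summing U·P(U=x,V=y) over the conditioning event gives 84/25.
E[U | V = 2] = (84/25) / (13/25) = 84/13.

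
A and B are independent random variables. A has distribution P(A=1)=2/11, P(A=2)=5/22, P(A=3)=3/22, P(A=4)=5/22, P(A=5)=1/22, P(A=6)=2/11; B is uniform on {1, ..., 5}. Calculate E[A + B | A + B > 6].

P(A + B > 6) = 5/11.
Summing (A+B)·P(x,y) over outcomes with A + B > 6 gives 207/55.
E[A + B | A + B > 6] = (207/55) / (5/11) = 207/25.

207/25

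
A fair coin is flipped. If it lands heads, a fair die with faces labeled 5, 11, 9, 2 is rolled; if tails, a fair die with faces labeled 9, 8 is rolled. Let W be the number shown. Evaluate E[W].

E[W | heads] = (5+11+9+2)/4 = 27/4.
E[W | tails] = (9+8)/2 = 17/2.
By the law of total expectation,
E[W] = (1/2)·(27/4) + (1/2)·(17/2) = 61/8.

61/8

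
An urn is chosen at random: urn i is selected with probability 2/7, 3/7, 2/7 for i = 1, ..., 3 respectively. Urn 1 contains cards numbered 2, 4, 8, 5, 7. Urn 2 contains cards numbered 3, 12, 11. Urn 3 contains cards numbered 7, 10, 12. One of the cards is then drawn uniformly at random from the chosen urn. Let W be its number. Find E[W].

E[W | urn 1] = (2+4+8+5+7)/5 = 26/5.
E[W | urn 2] = (3+12+11)/3 = 26/3.
E[W | urn 3] = (7+10+12)/3 = 29/3.
E[W] = (2/7)·(26/5) + (3/7)·(26/3) + (2/7)·(29/3) = 836/105.

836/105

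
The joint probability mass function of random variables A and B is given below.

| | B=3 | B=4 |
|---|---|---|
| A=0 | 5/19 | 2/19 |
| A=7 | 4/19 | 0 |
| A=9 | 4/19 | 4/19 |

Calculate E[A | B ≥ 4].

6

P(B ≥ 4) = 6/19.
Summing A·P(A=x,B=y) over the conditioning event gives 36/19.
E[A | B ≥ 4] = (36/19) / (6/19) = 6.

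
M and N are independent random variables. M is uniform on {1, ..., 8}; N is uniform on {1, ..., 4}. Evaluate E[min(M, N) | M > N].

P(M > N) = 11/16.
Summing min(M,N)·P(x,y) over outcomes with M > N gives 25/16.
E[min(M, N) | M > N] = (25/16) / (11/16) = 25/11.

25/11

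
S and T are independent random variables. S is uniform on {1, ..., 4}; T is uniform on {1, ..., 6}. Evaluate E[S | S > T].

P(S > T) = 1/4.
Summing S·P(x,y) over outcomes with S > T gives 5/6.
E[S | S > T] = (5/6) / (1/4) = 10/3.

10/3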